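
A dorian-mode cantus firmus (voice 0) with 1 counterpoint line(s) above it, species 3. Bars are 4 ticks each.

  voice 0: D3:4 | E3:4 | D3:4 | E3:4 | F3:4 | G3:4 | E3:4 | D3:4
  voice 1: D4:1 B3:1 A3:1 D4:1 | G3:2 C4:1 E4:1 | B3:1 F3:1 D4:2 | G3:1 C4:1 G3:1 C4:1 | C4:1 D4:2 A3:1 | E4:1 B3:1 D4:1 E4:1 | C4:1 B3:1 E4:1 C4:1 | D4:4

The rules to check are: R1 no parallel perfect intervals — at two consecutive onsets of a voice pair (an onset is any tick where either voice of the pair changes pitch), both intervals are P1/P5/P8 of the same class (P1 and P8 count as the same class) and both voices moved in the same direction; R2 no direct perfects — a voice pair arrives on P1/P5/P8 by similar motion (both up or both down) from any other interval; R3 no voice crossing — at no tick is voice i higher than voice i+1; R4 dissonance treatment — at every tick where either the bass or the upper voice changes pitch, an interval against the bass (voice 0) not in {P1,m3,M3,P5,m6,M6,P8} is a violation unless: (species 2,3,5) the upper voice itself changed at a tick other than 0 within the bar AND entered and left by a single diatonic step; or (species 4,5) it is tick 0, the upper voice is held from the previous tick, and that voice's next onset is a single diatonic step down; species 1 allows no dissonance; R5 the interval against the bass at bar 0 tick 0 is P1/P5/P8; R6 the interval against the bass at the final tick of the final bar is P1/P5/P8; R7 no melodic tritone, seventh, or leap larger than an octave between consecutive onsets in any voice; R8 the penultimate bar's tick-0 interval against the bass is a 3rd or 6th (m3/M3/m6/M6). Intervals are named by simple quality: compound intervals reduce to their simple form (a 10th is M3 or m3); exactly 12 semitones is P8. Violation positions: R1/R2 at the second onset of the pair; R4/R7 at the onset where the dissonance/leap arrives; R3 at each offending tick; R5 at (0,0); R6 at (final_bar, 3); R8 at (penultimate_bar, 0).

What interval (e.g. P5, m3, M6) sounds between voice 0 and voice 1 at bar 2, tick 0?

M6

voice 0=D3 voice 1=B3 -> M6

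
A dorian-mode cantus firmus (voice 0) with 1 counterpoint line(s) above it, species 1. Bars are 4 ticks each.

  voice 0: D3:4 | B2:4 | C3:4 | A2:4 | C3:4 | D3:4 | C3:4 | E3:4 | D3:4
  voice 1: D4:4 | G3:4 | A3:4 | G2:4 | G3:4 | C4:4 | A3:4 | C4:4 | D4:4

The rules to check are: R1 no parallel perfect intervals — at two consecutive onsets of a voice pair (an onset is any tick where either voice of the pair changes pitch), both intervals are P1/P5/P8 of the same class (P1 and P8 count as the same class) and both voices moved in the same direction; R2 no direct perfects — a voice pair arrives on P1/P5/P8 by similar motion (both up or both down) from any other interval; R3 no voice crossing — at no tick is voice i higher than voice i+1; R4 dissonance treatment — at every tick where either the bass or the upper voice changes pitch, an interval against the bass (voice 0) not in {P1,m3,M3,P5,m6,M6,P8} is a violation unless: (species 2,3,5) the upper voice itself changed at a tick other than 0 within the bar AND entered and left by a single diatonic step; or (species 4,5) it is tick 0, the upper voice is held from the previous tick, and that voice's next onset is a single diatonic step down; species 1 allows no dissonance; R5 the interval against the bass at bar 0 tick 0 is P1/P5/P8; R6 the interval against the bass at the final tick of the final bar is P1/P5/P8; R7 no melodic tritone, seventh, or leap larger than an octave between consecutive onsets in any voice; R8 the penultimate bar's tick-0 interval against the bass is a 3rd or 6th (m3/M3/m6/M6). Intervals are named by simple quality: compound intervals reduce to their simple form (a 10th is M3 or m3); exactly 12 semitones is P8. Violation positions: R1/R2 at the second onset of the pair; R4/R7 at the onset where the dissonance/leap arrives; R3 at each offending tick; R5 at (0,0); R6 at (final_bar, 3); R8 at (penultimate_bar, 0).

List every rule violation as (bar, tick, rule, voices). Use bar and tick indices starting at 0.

(3, 0, R3, (0, 1))
(3, 0, R4, (0, 1))
(3, 0, R7, (1,))
(3, 1, R3, (0, 1))
(3, 2, R3, (0, 1))
(3, 3, R3, (0, 1))
(4, 0, R2, (0, 1))
(5, 0, R4, (0, 1))

bar 0: v0=D3 v1=D4 downbeat P8
bar 1: v0=B2 v1=G3 downbeat m6
bar 2: v0=C3 v1=A3 downbeat M6
bar 3: v0=A2 v1=G2 downbeat M2
bar 4: v0=C3 v1=G3 downbeat P5
bar 5: v0=D3 v1=C4 downbeat m7
bar 6: v0=C3 v1=A3 downbeat M6
bar 7: v0=E3 v1=C4 downbeat m6
bar 8: v0=D3 v1=D4 downbeat P8
  -> R3 @ bar 3 tick 0 v(0, 1): A2 above G2
  -> R4 @ bar 3 tick 0 v(0, 1): A2/G2 M2 untreated
  -> R7 @ bar 3 tick 0 v(1,): A3->G2 leap 14st
  -> R3 @ bar 3 tick 1 v(0, 1): A2 above G2
  -> R3 @ bar 3 tick 2 v(0, 1): A2 above G2
  -> R3 @ bar 3 tick 3 v(0, 1): A2 above G2
  -> R2 @ bar 4 tick 0 v(0, 1): A2/G2 M2 -> C3/G3 P5 similar
  -> R4 @ bar 5 tick 0 v(0, 1): D3/C4 m7 untreated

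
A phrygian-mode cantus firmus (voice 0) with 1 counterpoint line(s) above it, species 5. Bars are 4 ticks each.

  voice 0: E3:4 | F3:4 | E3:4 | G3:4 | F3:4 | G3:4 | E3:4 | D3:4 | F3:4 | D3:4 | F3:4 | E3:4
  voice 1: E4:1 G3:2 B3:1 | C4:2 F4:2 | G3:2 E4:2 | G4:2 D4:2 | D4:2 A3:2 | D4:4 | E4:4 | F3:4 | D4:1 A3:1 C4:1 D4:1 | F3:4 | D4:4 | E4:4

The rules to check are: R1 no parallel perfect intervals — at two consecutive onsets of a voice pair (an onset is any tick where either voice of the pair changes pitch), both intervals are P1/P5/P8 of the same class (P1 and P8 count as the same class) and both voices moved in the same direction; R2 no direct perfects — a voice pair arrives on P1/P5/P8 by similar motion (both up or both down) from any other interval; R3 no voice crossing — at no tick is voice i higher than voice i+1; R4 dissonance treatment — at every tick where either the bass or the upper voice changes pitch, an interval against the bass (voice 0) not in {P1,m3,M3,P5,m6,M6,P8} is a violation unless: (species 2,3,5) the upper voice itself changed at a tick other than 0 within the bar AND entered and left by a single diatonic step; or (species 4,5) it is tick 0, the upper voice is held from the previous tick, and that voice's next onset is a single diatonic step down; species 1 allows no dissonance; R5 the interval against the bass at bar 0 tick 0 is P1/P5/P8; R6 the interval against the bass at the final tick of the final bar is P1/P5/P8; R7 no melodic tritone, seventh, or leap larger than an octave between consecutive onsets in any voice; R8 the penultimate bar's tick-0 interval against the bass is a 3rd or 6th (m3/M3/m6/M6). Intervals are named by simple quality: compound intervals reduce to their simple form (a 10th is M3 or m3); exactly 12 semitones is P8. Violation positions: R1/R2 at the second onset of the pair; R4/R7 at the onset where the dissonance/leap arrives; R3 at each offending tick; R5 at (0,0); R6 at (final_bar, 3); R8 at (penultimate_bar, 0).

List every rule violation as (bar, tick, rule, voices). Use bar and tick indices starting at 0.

bar 0: v0=E3 v1=E4 downbeat P8
bar 1: v0=F3 v1=C4 downbeat P5
bar 2: v0=E3 v1=G3 downbeat m3
bar 3: v0=G3 v1=G4 downbeat P8
bar 4: v0=F3 v1=D4 downbeat M6
bar 5: v0=G3 v1=D4 downbeat P5
bar 6: v0=E3 v1=E4 downbeat P8
bar 7: v0=D3 v1=F3 downbeat m3
bar 8: v0=F3 v1=D4 downbeat M6
bar 9: v0=D3 v1=F3 downbeat m3
bar 10: v0=F3 v1=D4 downbeat M6
bar 11: v0=E3 v1=E4 downbeat P8
  -> R1 @ bar 1 tick 0 v(0, 1): E3/B3 P5 -> F3/C4 P5 similar
  -> R7 @ bar 2 tick 0 v(1,): F4->G3 leap 10st
  -> R1 @ bar 3 tick 0 v(0, 1): E3/E4 P8 -> G3/G4 P8 similar
  -> R2 @ bar 5 tick 0 v(0, 1): F3/A3 M3 -> G3/D4 P5 similar
  -> R7 @ bar 7 tick 0 v(1,): E4->F3 leap 11st

(1, 0, R1, (0, 1))
(2, 0, R7, (1,))
(3, 0, R1, (0, 1))
(5, 0, R2, (0, 1))
(7, 0, R7, (1,))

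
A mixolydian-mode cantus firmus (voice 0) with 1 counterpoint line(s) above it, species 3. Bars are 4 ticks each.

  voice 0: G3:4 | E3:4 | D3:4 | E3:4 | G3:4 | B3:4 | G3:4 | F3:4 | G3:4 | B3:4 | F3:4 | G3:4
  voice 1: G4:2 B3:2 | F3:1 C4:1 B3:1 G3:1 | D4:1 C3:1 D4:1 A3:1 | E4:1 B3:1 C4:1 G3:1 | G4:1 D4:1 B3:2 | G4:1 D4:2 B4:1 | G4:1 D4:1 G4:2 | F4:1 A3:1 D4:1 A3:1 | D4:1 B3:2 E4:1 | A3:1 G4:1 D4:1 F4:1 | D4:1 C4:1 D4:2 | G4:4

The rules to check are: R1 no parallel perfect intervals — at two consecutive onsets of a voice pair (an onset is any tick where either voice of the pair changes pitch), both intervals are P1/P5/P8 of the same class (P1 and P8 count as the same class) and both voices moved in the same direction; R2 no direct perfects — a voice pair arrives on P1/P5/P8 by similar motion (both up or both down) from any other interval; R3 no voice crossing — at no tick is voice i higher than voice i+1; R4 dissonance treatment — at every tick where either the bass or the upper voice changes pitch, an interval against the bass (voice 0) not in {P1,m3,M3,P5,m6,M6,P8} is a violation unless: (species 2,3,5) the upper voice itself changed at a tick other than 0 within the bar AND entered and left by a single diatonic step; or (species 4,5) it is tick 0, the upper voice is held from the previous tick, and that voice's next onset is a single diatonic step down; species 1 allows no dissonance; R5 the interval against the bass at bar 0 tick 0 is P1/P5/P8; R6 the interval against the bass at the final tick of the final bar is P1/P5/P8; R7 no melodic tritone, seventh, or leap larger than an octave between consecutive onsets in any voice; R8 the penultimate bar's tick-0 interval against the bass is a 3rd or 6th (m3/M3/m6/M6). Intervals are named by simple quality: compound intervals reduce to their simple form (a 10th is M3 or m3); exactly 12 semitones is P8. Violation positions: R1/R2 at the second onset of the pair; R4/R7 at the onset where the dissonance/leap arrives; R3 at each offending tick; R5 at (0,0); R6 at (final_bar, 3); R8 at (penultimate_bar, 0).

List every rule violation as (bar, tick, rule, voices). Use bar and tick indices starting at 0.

bar 0: v0=G3 v1=G4 downbeat P8
bar 1: v0=E3 v1=F3 downbeat m2
bar 2: v0=D3 v1=D4 downbeat P8
bar 3: v0=E3 v1=E4 downbeat P8
bar 4: v0=G3 v1=G4 downbeat P8
bar 5: v0=B3 v1=G4 downbeat m6
bar 6: v0=G3 v1=G4 downbeat P8
bar 7: v0=F3 v1=F4 downbeat P8
bar 8: v0=G3 v1=D4 downbeat P5
bar 9: v0=B3 v1=A3 downbeat M2
bar 10: v0=F3 v1=D4 downbeat M6
bar 11: v0=G3 v1=G4 downbeat P8
  -> R4 @ bar 1 tick 0 v(0, 1): E3/F3 m2 untreated
  -> R7 @ bar 1 tick 0 v(1,): B3->F3 leap 6st
  -> R3 @ bar 2 tick 1 v(0, 1): D3 above C3
  -> R4 @ bar 2 tick 1 v(0, 1): D3/C3 M2 untreated
  -> R7 @ bar 2 tick 1 v(1,): D4->C3 leap 14st
  -> R7 @ bar 2 tick 2 v(1,): C3->D4 leap 14st
  -> R2 @ bar 3 tick 0 v(0, 1): D3/A3 P5 -> E3/E4 P8 similar
  -> R2 @ bar 4 tick 0 v(0, 1): E3/G3 m3 -> G3/G4 P8 similar
  -> R1 @ bar 6 tick 0 v(0, 1): B3/B4 P8 -> G3/G4 P8 similar
  -> R1 @ bar 7 tick 0 v(0, 1): G3/G4 P8 -> F3/F4 P8 similar
  -> R2 @ bar 8 tick 0 v(0, 1): F3/A3 M3 -> G3/D4 P5 similar
  -> R3 @ bar 9 tick 0 v(0, 1): B3 above A3
  -> R4 @ bar 9 tick 0 v(0, 1): B3/A3 M2 untreated
  -> R7 @ bar 9 tick 1 v(1,): A3->G4 leap 10st
  -> R4 @ bar 9 tick 3 v(0, 1): B3/F4 TT untreated
  -> R7 @ bar 10 tick 0 v(0,): B3->F3 leap 6st
  -> R2 @ bar 11 tick 0 v(0, 1): F3/D4 M6 -> G3/G4 P8 similar

(1, 0, R4, (0, 1))
(1, 0, R7, (1,))
(2, 1, R3, (0, 1))
(2, 1, R4, (0, 1))
(2, 1, R7, (1,))
(2, 2, R7, (1,))
(3, 0, R2, (0, 1))
(4, 0, R2, (0, 1))
(6, 0, R1, (0, 1))
(7, 0, R1, (0, 1))
(8, 0, R2, (0, 1))
(9, 0, R3, (0, 1))
(9, 0, R4, (0, 1))
(9, 1, R7, (1,))
(9, 3, R4, (0, 1))
(10, 0, R7, (0,))
(11, 0, R2, (0, 1))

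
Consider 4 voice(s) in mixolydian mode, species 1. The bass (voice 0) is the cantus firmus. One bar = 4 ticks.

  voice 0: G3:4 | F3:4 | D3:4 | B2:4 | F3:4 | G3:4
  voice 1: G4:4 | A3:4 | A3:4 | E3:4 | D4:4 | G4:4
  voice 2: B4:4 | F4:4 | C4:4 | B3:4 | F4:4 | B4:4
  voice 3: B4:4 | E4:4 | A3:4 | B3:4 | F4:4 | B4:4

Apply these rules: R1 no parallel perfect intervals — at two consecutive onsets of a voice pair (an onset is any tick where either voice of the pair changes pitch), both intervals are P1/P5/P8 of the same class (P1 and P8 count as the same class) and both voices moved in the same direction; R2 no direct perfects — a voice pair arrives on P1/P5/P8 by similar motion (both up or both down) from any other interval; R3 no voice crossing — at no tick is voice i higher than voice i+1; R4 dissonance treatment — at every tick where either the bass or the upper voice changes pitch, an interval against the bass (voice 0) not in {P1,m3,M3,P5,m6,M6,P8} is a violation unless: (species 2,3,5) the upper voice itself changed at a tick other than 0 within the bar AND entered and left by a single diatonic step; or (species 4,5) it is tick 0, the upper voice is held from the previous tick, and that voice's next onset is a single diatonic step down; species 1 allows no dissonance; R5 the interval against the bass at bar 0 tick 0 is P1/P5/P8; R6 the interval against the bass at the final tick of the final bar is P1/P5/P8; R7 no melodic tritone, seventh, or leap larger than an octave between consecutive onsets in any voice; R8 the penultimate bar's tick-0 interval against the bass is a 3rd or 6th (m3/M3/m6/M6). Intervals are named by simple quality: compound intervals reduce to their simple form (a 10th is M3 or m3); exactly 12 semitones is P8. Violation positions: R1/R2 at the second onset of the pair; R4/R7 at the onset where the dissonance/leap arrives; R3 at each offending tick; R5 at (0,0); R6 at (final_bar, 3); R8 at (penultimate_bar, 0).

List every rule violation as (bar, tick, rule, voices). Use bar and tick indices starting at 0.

(0, 0, R5, (0, 2))
(0, 0, R5, (0, 3))
(1, 0, R2, (0, 2))
(1, 0, R2, (1, 3))
(1, 0, R3, (2, 3))
(1, 0, R4, (0, 3))
(1, 0, R7, (1,))
(1, 0, R7, (2,))
(1, 1, R3, (2, 3))
(1, 2, R3, (2, 3))
(1, 3, R3, (2, 3))
(2, 0, R2, (0, 3))
(2, 0, R3, (2, 3))
(2, 0, R4, (0, 2))
(2, 1, R3, (2, 3))
(2, 2, R3, (2, 3))
(2, 3, R3, (2, 3))
(3, 0, R2, (0, 2))
(3, 0, R2, (1, 2))
(3, 0, R4, (0, 1))
(4, 0, R1, (0, 2))
(4, 0, R1, (0, 3))
(4, 0, R1, (2, 3))
(4, 0, R7, (0,))
(4, 0, R7, (1,))
(4, 0, R7, (2,))
(4, 0, R7, (3,))
(4, 0, R8, (0, 2))
(4, 0, R8, (0, 3))
(5, 0, R1, (2, 3))
(5, 0, R2, (0, 1))
(5, 0, R7, (2,))
(5, 0, R7, (3,))
(5, 3, R6, (0, 2))
(5, 3, R6, (0, 3))

bar 0: v0=G3 v1=G4 v2=B4 v3=B4 downbeat M3
bar 1: v0=F3 v1=A3 v2=F4 v3=E4 downbeat M7
bar 2: v0=D3 v1=A3 v2=C4 v3=A3 downbeat P5
bar 3: v0=B2 v1=E3 v2=B3 v3=B3 downbeat P8
bar 4: v0=F3 v1=D4 v2=F4 v3=F4 downbeat P8
bar 5: v0=G3 v1=G4 v2=B4 v3=B4 downbeat M3
  -> R5 @ bar 0 tick 0 v(0, 2): opens on M3
  -> R5 @ bar 0 tick 0 v(0, 3): opens on M3
  -> R2 @ bar 1 tick 0 v(0, 2): G3/B4 M3 -> F3/F4 P8 similar
  -> R2 @ bar 1 tick 0 v(1, 3): G4/B4 M3 -> A3/E4 P5 similar
  -> R3 @ bar 1 tick 0 v(2, 3): F4 above E4
  -> R4 @ bar 1 tick 0 v(0, 3): F3/E4 M7 untreated
  -> R7 @ bar 1 tick 0 v(1,): G4->A3 leap 10st
  -> R7 @ bar 1 tick 0 v(2,): B4->F4 leap 6st
  -> R3 @ bar 1 tick 1 v(2, 3): F4 above E4
  -> R3 @ bar 1 tick 2 v(2, 3): F4 above E4
  -> R3 @ bar 1 tick 3 v(2, 3): F4 above E4
  -> R2 @ bar 2 tick 0 v(0, 3): F3/E4 M7 -> D3/A3 P5 similar
  -> R3 @ bar 2 tick 0 v(2, 3): C4 above A3
  -> R4 @ bar 2 tick 0 v(0, 2): D3/C4 m7 untreated
  -> R3 @ bar 2 tick 1 v(2, 3): C4 above A3
  -> R3 @ bar 2 tick 2 v(2, 3): C4 above A3
  -> R3 @ bar 2 tick 3 v(2, 3): C4 above A3
  -> R2 @ bar 3 tick 0 v(0, 2): D3/C4 m7 -> B2/B3 P8 similar
  -> R2 @ bar 3 tick 0 v(1, 2): A3/C4 m3 -> E3/B3 P5 similar
  -> R4 @ bar 3 tick 0 v(0, 1): B2/E3 P4 untreated
  -> R1 @ bar 4 tick 0 v(0, 2): B2/B3 P8 -> F3/F4 P8 similar
  -> R1 @ bar 4 tick 0 v(0, 3): B2/B3 P8 -> F3/F4 P8 similar
  -> R1 @ bar 4 tick 0 v(2, 3): B3/B3 P1 -> F4/F4 P1 similar
  -> R7 @ bar 4 tick 0 v(0,): B2->F3 leap 6st
  -> R7 @ bar 4 tick 0 v(1,): E3->D4 leap 10st
  -> R7 @ bar 4 tick 0 v(2,): B3->F4 leap 6st
  -> R7 @ bar 4 tick 0 v(3,): B3->F4 leap 6st
  -> R8 @ bar 4 tick 0 v(0, 2): penult P8 not 3rd/6th
  -> R8 @ bar 4 tick 0 v(0, 3): penult P8 not 3rd/6th
  -> R1 @ bar 5 tick 0 v(2, 3): F4/F4 P1 -> B4/B4 P1 similar
  -> R2 @ bar 5 tick 0 v(0, 1): F3/D4 M6 -> G3/G4 P8 similar
  -> R7 @ bar 5 tick 0 v(2,): F4->B4 leap 6st
  -> R7 @ bar 5 tick 0 v(3,): F4->B4 leap 6st
  -> R6 @ bar 5 tick 3 v(0, 2): closes on M3
  -> R6 @ bar 5 tick 3 v(0, 3): closes on M3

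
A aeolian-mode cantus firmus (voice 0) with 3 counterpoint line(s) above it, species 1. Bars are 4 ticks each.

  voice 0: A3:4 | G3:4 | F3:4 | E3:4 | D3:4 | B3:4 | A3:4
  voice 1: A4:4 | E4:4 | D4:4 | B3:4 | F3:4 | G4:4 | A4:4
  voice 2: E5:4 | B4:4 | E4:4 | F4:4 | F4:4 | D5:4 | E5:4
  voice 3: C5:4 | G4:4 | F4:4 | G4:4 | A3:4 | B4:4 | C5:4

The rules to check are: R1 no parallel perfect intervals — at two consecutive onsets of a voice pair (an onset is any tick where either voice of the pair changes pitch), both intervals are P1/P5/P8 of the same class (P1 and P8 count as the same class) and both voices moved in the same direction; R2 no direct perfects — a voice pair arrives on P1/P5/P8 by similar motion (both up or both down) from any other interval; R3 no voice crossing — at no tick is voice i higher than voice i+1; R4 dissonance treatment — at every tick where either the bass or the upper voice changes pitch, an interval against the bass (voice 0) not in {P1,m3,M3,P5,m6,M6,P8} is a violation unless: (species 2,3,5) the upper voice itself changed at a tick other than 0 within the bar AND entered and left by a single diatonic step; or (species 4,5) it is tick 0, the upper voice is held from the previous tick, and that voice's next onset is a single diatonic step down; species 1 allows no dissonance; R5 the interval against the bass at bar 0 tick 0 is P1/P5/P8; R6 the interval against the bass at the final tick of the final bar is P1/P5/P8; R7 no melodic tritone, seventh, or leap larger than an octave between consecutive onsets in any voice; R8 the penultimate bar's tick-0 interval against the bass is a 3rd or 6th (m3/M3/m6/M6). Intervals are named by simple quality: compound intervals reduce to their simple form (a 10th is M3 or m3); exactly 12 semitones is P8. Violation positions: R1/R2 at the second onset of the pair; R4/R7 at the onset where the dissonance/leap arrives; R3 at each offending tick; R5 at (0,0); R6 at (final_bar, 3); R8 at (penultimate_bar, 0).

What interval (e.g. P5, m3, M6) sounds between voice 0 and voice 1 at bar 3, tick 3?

P5

voice 0=E3 voice 1=B3 -> P5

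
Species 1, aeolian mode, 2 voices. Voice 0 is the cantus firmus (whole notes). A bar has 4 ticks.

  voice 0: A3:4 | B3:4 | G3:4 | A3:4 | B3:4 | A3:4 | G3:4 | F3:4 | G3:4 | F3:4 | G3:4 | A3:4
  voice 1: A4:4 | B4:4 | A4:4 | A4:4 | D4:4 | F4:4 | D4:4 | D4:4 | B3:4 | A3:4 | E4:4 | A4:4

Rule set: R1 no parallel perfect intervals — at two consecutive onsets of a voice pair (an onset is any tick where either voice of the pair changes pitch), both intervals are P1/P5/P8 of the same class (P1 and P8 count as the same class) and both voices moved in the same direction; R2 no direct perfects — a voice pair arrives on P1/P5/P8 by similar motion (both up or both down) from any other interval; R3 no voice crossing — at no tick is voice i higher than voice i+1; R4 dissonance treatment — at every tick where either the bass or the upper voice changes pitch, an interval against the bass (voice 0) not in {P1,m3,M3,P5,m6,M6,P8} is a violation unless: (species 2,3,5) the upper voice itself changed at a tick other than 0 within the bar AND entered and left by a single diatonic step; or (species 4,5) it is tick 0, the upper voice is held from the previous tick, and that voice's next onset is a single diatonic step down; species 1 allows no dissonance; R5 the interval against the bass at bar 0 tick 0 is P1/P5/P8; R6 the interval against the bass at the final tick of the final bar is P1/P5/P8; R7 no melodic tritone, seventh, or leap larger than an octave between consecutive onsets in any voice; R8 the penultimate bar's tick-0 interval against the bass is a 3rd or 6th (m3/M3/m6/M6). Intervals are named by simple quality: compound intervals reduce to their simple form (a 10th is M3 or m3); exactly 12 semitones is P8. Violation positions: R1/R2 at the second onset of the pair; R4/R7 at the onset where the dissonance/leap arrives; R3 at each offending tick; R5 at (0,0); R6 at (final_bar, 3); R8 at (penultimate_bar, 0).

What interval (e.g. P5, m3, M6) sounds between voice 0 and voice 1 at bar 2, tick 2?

voice 0=G3 voice 1=A4 -> M2

M2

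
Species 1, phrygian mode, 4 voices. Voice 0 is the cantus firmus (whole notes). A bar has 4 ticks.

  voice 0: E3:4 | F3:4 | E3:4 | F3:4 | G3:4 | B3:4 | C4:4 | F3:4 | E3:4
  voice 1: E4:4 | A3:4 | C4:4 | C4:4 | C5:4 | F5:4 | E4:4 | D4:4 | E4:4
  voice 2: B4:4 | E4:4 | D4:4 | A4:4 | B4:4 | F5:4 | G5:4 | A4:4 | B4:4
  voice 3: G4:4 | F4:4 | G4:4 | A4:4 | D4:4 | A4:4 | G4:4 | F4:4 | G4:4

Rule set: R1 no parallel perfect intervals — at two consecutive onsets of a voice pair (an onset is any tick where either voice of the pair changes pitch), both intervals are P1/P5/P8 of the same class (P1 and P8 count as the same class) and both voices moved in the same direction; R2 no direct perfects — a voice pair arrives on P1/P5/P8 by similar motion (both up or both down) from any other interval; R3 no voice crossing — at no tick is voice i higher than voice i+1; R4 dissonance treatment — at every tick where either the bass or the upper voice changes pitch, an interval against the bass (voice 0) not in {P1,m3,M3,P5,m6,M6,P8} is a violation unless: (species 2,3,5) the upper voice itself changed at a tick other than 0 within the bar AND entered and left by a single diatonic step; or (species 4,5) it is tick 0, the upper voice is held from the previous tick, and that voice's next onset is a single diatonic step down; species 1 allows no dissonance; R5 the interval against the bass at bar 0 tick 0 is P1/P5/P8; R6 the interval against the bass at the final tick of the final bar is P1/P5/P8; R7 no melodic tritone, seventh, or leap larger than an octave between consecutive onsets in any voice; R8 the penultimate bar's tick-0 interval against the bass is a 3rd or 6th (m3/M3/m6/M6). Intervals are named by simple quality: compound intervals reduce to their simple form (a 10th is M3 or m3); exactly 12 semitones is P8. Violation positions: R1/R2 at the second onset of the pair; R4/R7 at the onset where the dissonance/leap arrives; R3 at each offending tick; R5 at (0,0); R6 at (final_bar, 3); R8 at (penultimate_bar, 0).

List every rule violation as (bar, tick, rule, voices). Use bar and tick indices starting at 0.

bar 0: v0=E3 v1=E4 v2=B4 v3=G4 downbeat m3
bar 1: v0=F3 v1=A3 v2=E4 v3=F4 downbeat P8
bar 2: v0=E3 v1=C4 v2=D4 v3=G4 downbeat m3
bar 3: v0=F3 v1=C4 v2=A4 v3=A4 downbeat M3
bar 4: v0=G3 v1=C5 v2=B4 v3=D4 downbeat P5
bar 5: v0=B3 v1=F5 v2=F5 v3=A4 downbeat m7
bar 6: v0=C4 v1=E4 v2=G5 v3=G4 downbeat P5
bar 7: v0=F3 v1=D4 v2=A4 v3=F4 downbeat P8
bar 8: v0=E3 v1=E4 v2=B4 v3=G4 downbeat m3
  -> R3 @ bar 0 tick 0 v(2, 3): B4 above G4
  -> R5 @ bar 0 tick 0 v(0, 3): opens on m3
  -> R3 @ bar 0 tick 1 v(2, 3): B4 above G4
  -> R3 @ bar 0 tick 2 v(2, 3): B4 above G4
  -> R3 @ bar 0 tick 3 v(2, 3): B4 above G4
  -> R1 @ bar 1 tick 0 v(1, 2): E4/B4 P5 -> A3/E4 P5 similar
  -> R4 @ bar 1 tick 0 v(0, 2): F3/E4 M7 untreated
  -> R2 @ bar 2 tick 0 v(1, 3): A3/F4 m6 -> C4/G4 P5 similar
  -> R4 @ bar 2 tick 0 v(0, 2): E3/D4 m7 untreated
  -> R2 @ bar 3 tick 0 v(2, 3): D4/G4 P4 -> A4/A4 P1 similar
  -> R3 @ bar 4 tick 0 v(1, 2): C5 above B4
  -> R3 @ bar 4 tick 0 v(2, 3): B4 above D4
  -> R4 @ bar 4 tick 0 v(0, 1): G3/C5 P4 untreated
  -> R3 @ bar 4 tick 1 v(1, 2): C5 above B4
  -> R3 @ bar 4 tick 1 v(2, 3): B4 above D4
  -> R3 @ bar 4 tick 2 v(1, 2): C5 above B4
  -> R3 @ bar 4 tick 2 v(2, 3): B4 above D4
  -> R3 @ bar 4 tick 3 v(1, 2): C5 above B4
  -> R3 @ bar 4 tick 3 v(2, 3): B4 above D4
  -> R2 @ bar 5 tick 0 v(1, 2): C5/B4 m2 -> F5/F5 P1 similar
  -> R3 @ bar 5 tick 0 v(2, 3): F5 above A4
  -> R4 @ bar 5 tick 0 v(0, 1): B3/F5 TT untreated
  -> R4 @ bar 5 tick 0 v(0, 2): B3/F5 TT untreated
  -> R4 @ bar 5 tick 0 v(0, 3): B3/A4 m7 untreated
  -> R7 @ bar 5 tick 0 v(2,): B4->F5 leap 6st
  -> R3 @ bar 5 tick 1 v(2, 3): F5 above A4
  -> R3 @ bar 5 tick 2 v(2, 3): F5 above A4
  -> R3 @ bar 5 tick 3 v(2, 3): F5 above A4
  -> R2 @ bar 6 tick 0 v(0, 2): B3/F5 TT -> C4/G5 P5 similar
  -> R3 @ bar 6 tick 0 v(2, 3): G5 above G4
  -> R7 @ bar 6 tick 0 v(1,): F5->E4 leap 13st
  -> R3 @ bar 6 tick 1 v(2, 3): G5 above G4
  -> R3 @ bar 6 tick 2 v(2, 3): G5 above G4
  -> R3 @ bar 6 tick 3 v(2, 3): G5 above G4
  -> R2 @ bar 7 tick 0 v(0, 3): C4/G4 P5 -> F3/F4 P8 similar
  -> R2 @ bar 7 tick 0 v(1, 2): E4/G5 m3 -> D4/A4 P5 similar
  -> R3 @ bar 7 tick 0 v(2, 3): A4 above F4
  -> R7 @ bar 7 tick 0 v(2,): G5->A4 leap 10st
  -> R8 @ bar 7 tick 0 v(0, 3): penult P8 not 3rd/6th
  -> R3 @ bar 7 tick 1 v(2, 3): A4 above F4
  -> R3 @ bar 7 tick 2 v(2, 3): A4 above F4
  -> R3 @ bar 7 tick 3 v(2, 3): A4 above F4
  -> R1 @ bar 8 tick 0 v(1, 2): D4/A4 P5 -> E4/B4 P5 similar
  -> R3 @ bar 8 tick 0 v(2, 3): B4 above G4
  -> R3 @ bar 8 tick 1 v(2, 3): B4 above G4
  -> R3 @ bar 8 tick 2 v(2, 3): B4 above G4
  -> R3 @ bar 8 tick 3 v(2, 3): B4 above G4
  -> R6 @ bar 8 tick 3 v(0, 3): closes on m3

(0, 0, R3, (2, 3))
(0, 0, R5, (0, 3))
(0, 1, R3, (2, 3))
(0, 2, R3, (2, 3))
(0, 3, R3, (2, 3))
(1, 0, R1, (1, 2))
(1, 0, R4, (0, 2))
(2, 0, R2, (1, 3))
(2, 0, R4, (0, 2))
(3, 0, R2, (2, 3))
(4, 0, R3, (1, 2))
(4, 0, R3, (2, 3))
(4, 0, R4, (0, 1))
(4, 1, R3, (1, 2))
(4, 1, R3, (2, 3))
(4, 2, R3, (1, 2))
(4, 2, R3, (2, 3))
(4, 3, R3, (1, 2))
(4, 3, R3, (2, 3))
(5, 0, R2, (1, 2))
(5, 0, R3, (2, 3))
(5, 0, R4, (0, 1))
(5, 0, R4, (0, 2))
(5, 0, R4, (0, 3))
(5, 0, R7, (2,))
(5, 1, R3, (2, 3))
(5, 2, R3, (2, 3))
(5, 3, R3, (2, 3))
(6, 0, R2, (0, 2))
(6, 0, R3, (2, 3))
(6, 0, R7, (1,))
(6, 1, R3, (2, 3))
(6, 2, R3, (2, 3))
(6, 3, R3, (2, 3))
(7, 0, R2, (0, 3))
(7, 0, R2, (1, 2))
(7, 0, R3, (2, 3))
(7, 0, R7, (2,))
(7, 0, R8, (0, 3))
(7, 1, R3, (2, 3))
(7, 2, R3, (2, 3))
(7, 3, R3, (2, 3))
(8, 0, R1, (1, 2))
(8, 0, R3, (2, 3))
(8, 1, R3, (2, 3))
(8, 2, R3, (2, 3))
(8, 3, R3, (2, 3))
(8, 3, R6, (0, 3))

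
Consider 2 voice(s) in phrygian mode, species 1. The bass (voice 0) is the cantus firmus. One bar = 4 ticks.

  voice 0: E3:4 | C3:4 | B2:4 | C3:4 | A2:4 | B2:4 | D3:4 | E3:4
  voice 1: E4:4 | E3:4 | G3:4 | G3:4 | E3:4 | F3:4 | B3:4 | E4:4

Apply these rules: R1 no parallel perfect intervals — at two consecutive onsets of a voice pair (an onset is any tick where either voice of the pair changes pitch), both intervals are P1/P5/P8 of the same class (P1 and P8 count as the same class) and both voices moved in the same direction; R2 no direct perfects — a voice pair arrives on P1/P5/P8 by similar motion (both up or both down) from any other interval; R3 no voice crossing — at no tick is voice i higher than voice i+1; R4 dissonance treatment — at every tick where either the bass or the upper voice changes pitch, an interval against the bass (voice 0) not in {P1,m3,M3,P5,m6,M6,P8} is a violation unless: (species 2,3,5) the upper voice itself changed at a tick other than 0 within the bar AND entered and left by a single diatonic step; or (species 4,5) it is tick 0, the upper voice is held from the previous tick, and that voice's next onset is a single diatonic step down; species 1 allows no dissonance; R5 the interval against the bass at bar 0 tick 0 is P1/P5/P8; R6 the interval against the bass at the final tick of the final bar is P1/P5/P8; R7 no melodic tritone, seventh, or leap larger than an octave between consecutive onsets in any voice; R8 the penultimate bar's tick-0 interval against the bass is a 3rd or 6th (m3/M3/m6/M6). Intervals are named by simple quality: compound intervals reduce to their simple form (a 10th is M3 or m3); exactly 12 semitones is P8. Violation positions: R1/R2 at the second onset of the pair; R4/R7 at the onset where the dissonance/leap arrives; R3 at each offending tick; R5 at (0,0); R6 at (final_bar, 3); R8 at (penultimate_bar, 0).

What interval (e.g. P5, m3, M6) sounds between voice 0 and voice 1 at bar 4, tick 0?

P5

voice 0=A2 voice 1=E3 -> P5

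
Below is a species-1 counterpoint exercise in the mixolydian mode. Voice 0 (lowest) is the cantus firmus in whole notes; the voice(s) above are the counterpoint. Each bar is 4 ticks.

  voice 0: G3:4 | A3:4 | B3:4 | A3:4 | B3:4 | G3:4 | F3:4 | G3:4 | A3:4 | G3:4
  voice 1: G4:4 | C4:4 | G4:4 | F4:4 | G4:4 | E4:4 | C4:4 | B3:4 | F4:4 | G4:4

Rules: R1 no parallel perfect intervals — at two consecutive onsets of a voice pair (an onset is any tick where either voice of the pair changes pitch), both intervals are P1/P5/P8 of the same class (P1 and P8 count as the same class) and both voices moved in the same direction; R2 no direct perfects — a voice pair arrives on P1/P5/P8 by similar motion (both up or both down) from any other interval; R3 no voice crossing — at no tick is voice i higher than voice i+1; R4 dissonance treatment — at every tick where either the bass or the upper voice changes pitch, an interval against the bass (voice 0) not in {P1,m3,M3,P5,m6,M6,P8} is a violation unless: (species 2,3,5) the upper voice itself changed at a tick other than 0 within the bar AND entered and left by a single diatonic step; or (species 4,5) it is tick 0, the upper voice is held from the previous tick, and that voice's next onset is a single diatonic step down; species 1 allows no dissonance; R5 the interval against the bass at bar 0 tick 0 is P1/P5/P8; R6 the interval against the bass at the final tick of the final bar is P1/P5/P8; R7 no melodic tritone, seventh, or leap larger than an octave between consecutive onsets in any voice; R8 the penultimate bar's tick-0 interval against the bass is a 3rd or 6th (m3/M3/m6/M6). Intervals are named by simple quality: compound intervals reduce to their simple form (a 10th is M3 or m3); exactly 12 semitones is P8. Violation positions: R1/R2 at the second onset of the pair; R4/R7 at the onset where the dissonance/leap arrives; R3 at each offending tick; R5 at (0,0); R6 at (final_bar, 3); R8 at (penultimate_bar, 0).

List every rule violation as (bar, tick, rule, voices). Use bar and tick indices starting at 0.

(6, 0, R2, (0, 1))
(8, 0, R7, (1,))

bar 0: v0=G3 v1=G4 downbeat P8
bar 1: v0=A3 v1=C4 downbeat m3
bar 2: v0=B3 v1=G4 downbeat m6
bar 3: v0=A3 v1=F4 downbeat m6
bar 4: v0=B3 v1=G4 downbeat m6
bar 5: v0=G3 v1=E4 downbeat M6
bar 6: v0=F3 v1=C4 downbeat P5
bar 7: v0=G3 v1=B3 downbeat M3
bar 8: v0=A3 v1=F4 downbeat m6
bar 9: v0=G3 v1=G4 downbeat P8
  -> R2 @ bar 6 tick 0 v(0, 1): G3/E4 M6 -> F3/C4 P5 similar
  -> R7 @ bar 8 tick 0 v(1,): B3->F4 leap 6st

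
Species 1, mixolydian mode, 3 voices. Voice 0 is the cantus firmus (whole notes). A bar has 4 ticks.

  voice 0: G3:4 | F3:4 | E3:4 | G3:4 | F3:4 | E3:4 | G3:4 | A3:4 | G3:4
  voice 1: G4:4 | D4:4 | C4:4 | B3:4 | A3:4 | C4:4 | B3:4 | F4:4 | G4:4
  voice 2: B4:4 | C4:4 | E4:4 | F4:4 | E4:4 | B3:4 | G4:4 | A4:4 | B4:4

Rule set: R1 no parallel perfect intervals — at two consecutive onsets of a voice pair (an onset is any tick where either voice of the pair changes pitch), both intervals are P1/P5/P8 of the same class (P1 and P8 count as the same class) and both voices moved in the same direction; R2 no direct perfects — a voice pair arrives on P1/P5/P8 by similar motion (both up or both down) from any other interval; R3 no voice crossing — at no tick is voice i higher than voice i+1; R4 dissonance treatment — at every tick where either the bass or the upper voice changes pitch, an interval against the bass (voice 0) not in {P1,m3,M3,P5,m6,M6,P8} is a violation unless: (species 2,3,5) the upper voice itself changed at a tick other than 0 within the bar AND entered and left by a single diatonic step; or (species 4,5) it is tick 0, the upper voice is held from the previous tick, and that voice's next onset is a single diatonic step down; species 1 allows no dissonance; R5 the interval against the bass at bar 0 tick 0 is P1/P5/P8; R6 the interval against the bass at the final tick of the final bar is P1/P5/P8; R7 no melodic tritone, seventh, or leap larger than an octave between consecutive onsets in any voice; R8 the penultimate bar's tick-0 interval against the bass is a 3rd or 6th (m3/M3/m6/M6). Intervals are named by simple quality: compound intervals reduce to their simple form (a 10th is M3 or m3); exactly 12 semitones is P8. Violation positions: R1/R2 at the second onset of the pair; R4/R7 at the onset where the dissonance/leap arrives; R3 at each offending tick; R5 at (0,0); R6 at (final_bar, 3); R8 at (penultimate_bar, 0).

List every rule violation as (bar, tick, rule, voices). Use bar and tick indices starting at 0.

(0, 0, R5, (0, 2))
(1, 0, R2, (0, 2))
(1, 0, R3, (1, 2))
(1, 0, R7, (2,))
(1, 1, R3, (1, 2))
(1, 2, R3, (1, 2))
(1, 3, R3, (1, 2))
(3, 0, R4, (0, 2))
(4, 0, R2, (1, 2))
(4, 0, R4, (0, 2))
(5, 0, R2, (0, 2))
(5, 0, R3, (1, 2))
(5, 1, R3, (1, 2))
(5, 2, R3, (1, 2))
(5, 3, R3, (1, 2))
(6, 0, R2, (0, 2))
(7, 0, R1, (0, 2))
(7, 0, R7, (1,))
(7, 0, R8, (0, 2))
(8, 3, R6, (0, 2))

bar 0: v0=G3 v1=G4 v2=B4 downbeat M3
bar 1: v0=F3 v1=D4 v2=C4 downbeat P5
bar 2: v0=E3 v1=C4 v2=E4 downbeat P8
bar 3: v0=G3 v1=B3 v2=F4 downbeat m7
bar 4: v0=F3 v1=A3 v2=E4 downbeat M7
bar 5: v0=E3 v1=C4 v2=B3 downbeat P5
bar 6: v0=G3 v1=B3 v2=G4 downbeat P8
bar 7: v0=A3 v1=F4 v2=A4 downbeat P8
bar 8: v0=G3 v1=G4 v2=B4 downbeat M3
  -> R5 @ bar 0 tick 0 v(0, 2): opens on M3
  -> R2 @ bar 1 tick 0 v(0, 2): G3/B4 M3 -> F3/C4 P5 similar
  -> R3 @ bar 1 tick 0 v(1, 2): D4 above C4
  -> R7 @ bar 1 tick 0 v(2,): B4->C4 leap 11st
  -> R3 @ bar 1 tick 1 v(1, 2): D4 above C4
  -> R3 @ bar 1 tick 2 v(1, 2): D4 above C4
  -> R3 @ bar 1 tick 3 v(1, 2): D4 above C4
  -> R4 @ bar 3 tick 0 v(0, 2): G3/F4 m7 untreated
  -> R2 @ bar 4 tick 0 v(1, 2): B3/F4 TT -> A3/E4 P5 similar
  -> R4 @ bar 4 tick 0 v(0, 2): F3/E4 M7 untreated
  -> R2 @ bar 5 tick 0 v(0, 2): F3/E4 M7 -> E3/B3 P5 similar
  -> R3 @ bar 5 tick 0 v(1, 2): C4 above B3
  -> R3 @ bar 5 tick 1 v(1, 2): C4 above B3
  -> R3 @ bar 5 tick 2 v(1, 2): C4 above B3
  -> R3 @ bar 5 tick 3 v(1, 2): C4 above B3
  -> R2 @ bar 6 tick 0 v(0, 2): E3/B3 P5 -> G3/G4 P8 similar
  -> R1 @ bar 7 tick 0 v(0, 2): G3/G4 P8 -> A3/A4 P8 similar
  -> R7 @ bar 7 tick 0 v(1,): B3->F4 leap 6st
  -> R8 @ bar 7 tick 0 v(0, 2): penult P8 not 3rd/6th
  -> R6 @ bar 8 tick 3 v(0, 2): closes on M3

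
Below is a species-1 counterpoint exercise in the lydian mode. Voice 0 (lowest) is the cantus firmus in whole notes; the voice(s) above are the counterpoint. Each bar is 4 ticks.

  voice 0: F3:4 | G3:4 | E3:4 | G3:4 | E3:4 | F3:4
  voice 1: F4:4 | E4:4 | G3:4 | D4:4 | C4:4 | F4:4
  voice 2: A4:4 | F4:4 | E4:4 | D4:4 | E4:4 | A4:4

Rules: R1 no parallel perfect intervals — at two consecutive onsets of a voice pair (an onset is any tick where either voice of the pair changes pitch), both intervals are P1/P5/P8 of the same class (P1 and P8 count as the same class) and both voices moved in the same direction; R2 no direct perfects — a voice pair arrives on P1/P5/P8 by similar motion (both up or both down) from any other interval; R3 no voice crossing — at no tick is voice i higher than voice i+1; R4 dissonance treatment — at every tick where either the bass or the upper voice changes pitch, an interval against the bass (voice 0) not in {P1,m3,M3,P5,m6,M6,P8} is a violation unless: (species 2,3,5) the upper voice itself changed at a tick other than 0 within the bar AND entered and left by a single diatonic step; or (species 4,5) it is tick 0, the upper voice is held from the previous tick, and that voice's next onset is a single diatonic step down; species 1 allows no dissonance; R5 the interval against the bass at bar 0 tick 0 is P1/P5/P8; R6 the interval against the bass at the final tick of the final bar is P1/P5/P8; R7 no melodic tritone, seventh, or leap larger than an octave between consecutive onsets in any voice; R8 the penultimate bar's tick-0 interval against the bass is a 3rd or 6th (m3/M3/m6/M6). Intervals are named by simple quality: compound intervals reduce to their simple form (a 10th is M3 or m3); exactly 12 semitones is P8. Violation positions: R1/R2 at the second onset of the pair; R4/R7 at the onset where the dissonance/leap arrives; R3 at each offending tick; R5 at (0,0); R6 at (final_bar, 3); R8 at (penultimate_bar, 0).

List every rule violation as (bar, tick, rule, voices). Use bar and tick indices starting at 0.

(0, 0, R5, (0, 2))
(1, 0, R4, (0, 2))
(2, 0, R2, (0, 2))
(3, 0, R2, (0, 1))
(4, 0, R8, (0, 2))
(5, 0, R2, (0, 1))
(5, 3, R6, (0, 2))

bar 0: v0=F3 v1=F4 v2=A4 downbeat M3
bar 1: v0=G3 v1=E4 v2=F4 downbeat m7
bar 2: v0=E3 v1=G3 v2=E4 downbeat P8
bar 3: v0=G3 v1=D4 v2=D4 downbeat P5
bar 4: v0=E3 v1=C4 v2=E4 downbeat P8
bar 5: v0=F3 v1=F4 v2=A4 downbeat M3
  -> R5 @ bar 0 tick 0 v(0, 2): opens on M3
  -> R4 @ bar 1 tick 0 v(0, 2): G3/F4 m7 untreated
  -> R2 @ bar 2 tick 0 v(0, 2): G3/F4 m7 -> E3/E4 P8 similar
  -> R2 @ bar 3 tick 0 v(0, 1): E3/G3 m3 -> G3/D4 P5 similar
  -> R8 @ bar 4 tick 0 v(0, 2): penult P8 not 3rd/6th
  -> R2 @ bar 5 tick 0 v(0, 1): E3/C4 m6 -> F3/F4 P8 similar
  -> R6 @ bar 5 tick 3 v(0, 2): closes on M3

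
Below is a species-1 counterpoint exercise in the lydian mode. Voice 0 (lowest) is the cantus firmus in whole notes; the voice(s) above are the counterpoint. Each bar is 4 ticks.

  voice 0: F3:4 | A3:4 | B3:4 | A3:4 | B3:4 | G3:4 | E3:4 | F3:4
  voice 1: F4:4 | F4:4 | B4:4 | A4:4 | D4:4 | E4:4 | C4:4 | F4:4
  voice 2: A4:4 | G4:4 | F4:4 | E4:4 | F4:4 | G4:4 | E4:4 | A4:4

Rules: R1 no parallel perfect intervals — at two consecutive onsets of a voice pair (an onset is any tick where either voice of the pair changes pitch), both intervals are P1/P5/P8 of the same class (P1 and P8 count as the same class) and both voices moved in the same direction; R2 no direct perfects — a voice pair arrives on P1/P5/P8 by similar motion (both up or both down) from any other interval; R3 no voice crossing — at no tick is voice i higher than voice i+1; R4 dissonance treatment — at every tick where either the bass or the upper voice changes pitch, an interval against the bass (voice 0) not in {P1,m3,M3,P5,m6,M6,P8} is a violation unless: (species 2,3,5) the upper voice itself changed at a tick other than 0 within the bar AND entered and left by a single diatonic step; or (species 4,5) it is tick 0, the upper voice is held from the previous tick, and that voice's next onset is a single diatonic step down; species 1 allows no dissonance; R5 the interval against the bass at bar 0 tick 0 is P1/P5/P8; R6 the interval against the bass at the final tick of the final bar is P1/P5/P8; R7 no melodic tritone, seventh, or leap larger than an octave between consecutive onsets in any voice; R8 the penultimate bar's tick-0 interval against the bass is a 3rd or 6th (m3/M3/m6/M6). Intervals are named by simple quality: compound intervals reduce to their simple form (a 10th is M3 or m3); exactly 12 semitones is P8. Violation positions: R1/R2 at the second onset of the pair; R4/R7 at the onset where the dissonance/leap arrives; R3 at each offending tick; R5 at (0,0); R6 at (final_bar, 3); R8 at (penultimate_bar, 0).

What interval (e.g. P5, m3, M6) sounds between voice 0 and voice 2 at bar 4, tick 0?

TT

voice 0=B3 voice 2=F4 -> TT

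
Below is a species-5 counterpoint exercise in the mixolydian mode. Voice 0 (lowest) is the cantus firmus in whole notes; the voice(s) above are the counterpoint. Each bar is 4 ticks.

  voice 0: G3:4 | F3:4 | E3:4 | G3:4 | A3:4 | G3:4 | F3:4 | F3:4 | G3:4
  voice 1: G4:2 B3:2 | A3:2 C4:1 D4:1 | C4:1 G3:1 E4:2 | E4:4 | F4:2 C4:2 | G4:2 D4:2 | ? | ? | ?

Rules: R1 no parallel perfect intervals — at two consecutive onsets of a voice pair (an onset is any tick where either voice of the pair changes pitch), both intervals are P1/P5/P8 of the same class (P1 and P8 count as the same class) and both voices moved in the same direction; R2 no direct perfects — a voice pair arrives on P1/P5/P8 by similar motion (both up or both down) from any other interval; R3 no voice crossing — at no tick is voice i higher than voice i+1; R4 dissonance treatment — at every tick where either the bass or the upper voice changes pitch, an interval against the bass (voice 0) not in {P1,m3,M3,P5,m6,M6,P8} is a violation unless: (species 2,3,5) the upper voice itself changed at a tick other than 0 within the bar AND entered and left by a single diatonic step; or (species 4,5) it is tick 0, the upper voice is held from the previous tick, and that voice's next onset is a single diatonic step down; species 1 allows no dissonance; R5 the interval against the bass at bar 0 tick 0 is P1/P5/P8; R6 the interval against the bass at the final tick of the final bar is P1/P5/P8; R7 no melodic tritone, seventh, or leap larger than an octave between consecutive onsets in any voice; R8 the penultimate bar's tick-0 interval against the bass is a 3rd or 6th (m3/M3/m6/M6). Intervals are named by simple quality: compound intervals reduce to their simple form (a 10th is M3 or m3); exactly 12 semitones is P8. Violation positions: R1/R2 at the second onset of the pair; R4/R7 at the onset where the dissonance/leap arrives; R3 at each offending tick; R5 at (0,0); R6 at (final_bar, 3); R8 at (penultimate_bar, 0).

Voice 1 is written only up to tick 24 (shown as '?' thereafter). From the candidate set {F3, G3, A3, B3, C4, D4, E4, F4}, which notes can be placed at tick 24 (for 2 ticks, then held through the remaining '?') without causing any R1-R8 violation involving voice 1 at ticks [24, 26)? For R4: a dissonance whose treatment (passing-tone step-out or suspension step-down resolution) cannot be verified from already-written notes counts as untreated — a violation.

F3: violates R2
G3: violates R4
A3: legal
B3: violates R4
C4: violates R1
D4: legal
E4: violates R4
F4: legal

{A3, D4, F4}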